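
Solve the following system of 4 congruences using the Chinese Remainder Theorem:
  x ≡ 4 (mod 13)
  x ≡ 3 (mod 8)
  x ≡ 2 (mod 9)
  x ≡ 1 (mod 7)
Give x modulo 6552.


Product of moduli M = 13 · 8 · 9 · 7 = 6552.
Merge one congruence at a time:
  Start: x ≡ 4 (mod 13).
  Combine with x ≡ 3 (mod 8); new modulus lcm = 104.
    Write x = 4 + 13·t and substitute into x ≡ 3 (mod 8): 13·t ≡ 3 − 4 = -1 (mod 8).
    Reduce coefficients mod 8: 5·t ≡ 7 (mod 8).
    The inverse of 5 mod 8 is 5 (since 5·5 = 25 = 3·8 + 1), so t ≡ 5·7 = 35 ≡ 3 (mod 8).
    Then x = 4 + 13·3 = 43, valid modulo lcm(13, 8) = 104: x ≡ 43 (mod 104).
  Combine with x ≡ 2 (mod 9); new modulus lcm = 936.
    Write x = 43 + 104·t and substitute into x ≡ 2 (mod 9): 104·t ≡ 2 − 43 = -41 (mod 9).
    Reduce coefficients mod 9: 5·t ≡ 4 (mod 9).
    The inverse of 5 mod 9 is 2 (since 5·2 = 10 = 1·9 + 1), so t ≡ 2·4 = 8 ≡ 8 (mod 9).
    Then x = 43 + 104·8 = 875, valid modulo lcm(104, 9) = 936: x ≡ 875 (mod 936).
  Combine with x ≡ 1 (mod 7); new modulus lcm = 6552.
    Write x = 875 + 936·t and substitute into x ≡ 1 (mod 7): 936·t ≡ 1 − 875 = -874 (mod 7).
    Reduce coefficients mod 7: 5·t ≡ 1 (mod 7).
    The inverse of 5 mod 7 is 3 (since 5·3 = 15 = 2·7 + 1), so t ≡ 3·1 = 3 ≡ 3 (mod 7).
    Then x = 875 + 936·3 = 3683, valid modulo lcm(936, 7) = 6552: x ≡ 3683 (mod 6552).
Verify against each original: 3683 mod 13 = 4, 3683 mod 8 = 3, 3683 mod 9 = 2, 3683 mod 7 = 1.

x ≡ 3683 (mod 6552).


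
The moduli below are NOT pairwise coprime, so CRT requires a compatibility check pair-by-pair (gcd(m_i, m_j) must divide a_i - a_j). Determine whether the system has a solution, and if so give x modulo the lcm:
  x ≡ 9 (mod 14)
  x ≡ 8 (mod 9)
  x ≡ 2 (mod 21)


Moduli 14, 9, 21 are not pairwise coprime, so CRT works modulo lcm(m_i) when all pairwise compatibility conditions hold.
Pairwise compatibility: gcd(m_i, m_j) must divide a_i - a_j for every pair.
Merge one congruence at a time:
  Start: x ≡ 9 (mod 14).
  Combine with x ≡ 8 (mod 9): gcd(14, 9) = 1; 8 - 9 = -1, which IS divisible by 1, so compatible.
    Write x = 9 + 14·t and substitute into x ≡ 8 (mod 9): 14·t ≡ 8 − 9 = -1 (mod 9).
    Reduce coefficients mod 9: 5·t ≡ 8 (mod 9).
    The inverse of 5 mod 9 is 2 (since 5·2 = 10 = 1·9 + 1), so t ≡ 2·8 = 16 ≡ 7 (mod 9).
    Then x = 9 + 14·7 = 107, valid modulo lcm(14, 9) = 126: x ≡ 107 (mod 126).
  Combine with x ≡ 2 (mod 21): gcd(126, 21) = 21; 2 - 107 = -105, which IS divisible by 21, so compatible.
    Write x = 107 + 126·t and substitute into x ≡ 2 (mod 21): 126·t ≡ 2 − 107 = -105 (mod 21).
    Divide the congruence (and modulus) by g = 21: 6·t ≡ -5 (mod 1).
    Modulo 1 every t works; take t = 0.
    Then x = 107 + 126·0 = 107, valid modulo lcm(126, 21) = 126: x ≡ 107 (mod 126).
Verify: 107 mod 14 = 9, 107 mod 9 = 8, 107 mod 21 = 2.

x ≡ 107 (mod 126).


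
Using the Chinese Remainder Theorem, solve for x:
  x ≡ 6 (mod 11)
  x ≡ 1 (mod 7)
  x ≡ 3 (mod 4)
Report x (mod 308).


Moduli 11, 7, 4 are pairwise coprime; by CRT there is a unique solution modulo M = 11 · 7 · 4 = 308.
Solve pairwise, accumulating the modulus:
  Start with x ≡ 6 (mod 11).
  Combine with x ≡ 1 (mod 7): since gcd(11, 7) = 1, we get a unique residue mod 77.
    Write x = 6 + 11·t and substitute into x ≡ 1 (mod 7): 11·t ≡ 1 − 6 = -5 (mod 7).
    Reduce coefficients mod 7: 4·t ≡ 2 (mod 7).
    The inverse of 4 mod 7 is 2 (since 4·2 = 8 = 1·7 + 1), so t ≡ 2·2 = 4 ≡ 4 (mod 7).
    Then x = 6 + 11·4 = 50, valid modulo lcm(11, 7) = 77: x ≡ 50 (mod 77).
  Combine with x ≡ 3 (mod 4): since gcd(77, 4) = 1, we get a unique residue mod 308.
    Write x = 50 + 77·t and substitute into x ≡ 3 (mod 4): 77·t ≡ 3 − 50 = -47 (mod 4).
    Reduce coefficients mod 4: 1·t ≡ 1 (mod 4).
    So t ≡ 1 (mod 4).
    Then x = 50 + 77·1 = 127, valid modulo lcm(77, 4) = 308: x ≡ 127 (mod 308).
Verify: 127 mod 11 = 6 ✓, 127 mod 7 = 1 ✓, 127 mod 4 = 3 ✓.

x ≡ 127 (mod 308).


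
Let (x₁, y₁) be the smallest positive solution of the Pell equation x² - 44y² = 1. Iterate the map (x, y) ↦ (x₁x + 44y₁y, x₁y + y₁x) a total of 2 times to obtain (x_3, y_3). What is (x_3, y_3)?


Step 1: Find the fundamental solution (x₁, y₁) of x² - 44y² = 1.
  Expand √44 as a continued fraction. a₀ = ⌊√44⌋ = 6; iterate m_{k+1} = d_k·a_k − m_k, d_{k+1} = (44 − m_{k+1}²)/d_k, a_{k+1} = ⌊(a₀ + m_{k+1})/d_{k+1}⌋ (starting m₀ = 0, d₀ = 1), with convergents p_k = a_k·p_{k-1} + p_{k-2}, q_k = a_k·q_{k-1} + q_{k-2} (p₋₁ = 1, q₋₁ = 0):
  k = 0: a₀ = 6; p₀/q₀ = 6/1; p₀² − 44·q₀² = 36 − 44 = -8.
  k = 1: m = 6, d = 8, a = ⌊(6 + 6)/8⌋ = 1; p/q = (1·6 + 1)/(1·1 + 0) = 7/1; p² − 44·q² = 49 − 44 = 5.
  k = 2: m = 2, d = 5, a = ⌊(6 + 2)/5⌋ = 1; p/q = (1·7 + 6)/(1·1 + 1) = 13/2; p² − 44·q² = 169 − 176 = -7.
  k = 3: m = 3, d = 7, a = ⌊(6 + 3)/7⌋ = 1; p/q = (1·13 + 7)/(1·2 + 1) = 20/3; p² − 44·q² = 400 − 396 = 4.
  k = 4: m = 4, d = 4, a = ⌊(6 + 4)/4⌋ = 2; p/q = (2·20 + 13)/(2·3 + 2) = 53/8; p² − 44·q² = 2809 − 2816 = -7.
  k = 5: m = 4, d = 7, a = ⌊(6 + 4)/7⌋ = 1; p/q = (1·53 + 20)/(1·8 + 3) = 73/11; p² − 44·q² = 5329 − 5324 = 5.
  k = 6: m = 3, d = 5, a = ⌊(6 + 3)/5⌋ = 1; p/q = (1·73 + 53)/(1·11 + 8) = 126/19; p² − 44·q² = 15876 − 15884 = -8.
  k = 7: m = 2, d = 8, a = ⌊(6 + 2)/8⌋ = 1; p/q = (1·126 + 73)/(1·19 + 11) = 199/30; p² − 44·q² = 39601 − 39600 = 1.
  The first convergent with p² − 44·q² = 1 gives the fundamental solution (x₁, y₁) = (199, 30).
Step 2: Apply the recurrence (x_{n+1}, y_{n+1}) = (x₁x_n + 44y₁y_n, x₁y_n + y₁x_n) repeatedly.
  From (x_1, y_1) = (199, 30): x_2 = 199·199 + 44·30·30 = 79201; y_2 = 199·30 + 30·199 = 11940.
  From (x_2, y_2) = (79201, 11940): x_3 = 199·79201 + 44·30·11940 = 31521799; y_3 = 199·11940 + 30·79201 = 4752090.
Step 3: Verify x_3² - 44·y_3² = 993623812196401 - 993623812196400 = 1 (should be 1). ✓

(x_1, y_1) = (199, 30); (x_3, y_3) = (31521799, 4752090).


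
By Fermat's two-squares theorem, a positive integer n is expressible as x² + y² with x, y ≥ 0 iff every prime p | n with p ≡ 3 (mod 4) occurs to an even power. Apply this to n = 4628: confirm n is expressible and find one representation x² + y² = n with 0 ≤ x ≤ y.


Step 1: Factor n = 4628 = 2^2 · 13 · 89.
Step 2: Check the mod-4 condition on each prime factor: 2 = 2 (special); 13 ≡ 1 (mod 4), exponent 1; 89 ≡ 1 (mod 4), exponent 1.
All primes ≡ 3 (mod 4) appear to even exponent (or don't appear), so by the two-squares theorem n IS expressible as a sum of two squares.
Step 3: Build a representation. Group n = k² · m with k = 2 and m = 13 · 89 = 1157 (a product of primes ≡ 1 (mod 4)); a representation of m scales to one of n via (k·x)² + (k·y)² = k²(x² + y²). Each prime p ≡ 1 (mod 4) is itself a sum of two squares; find a² by testing p − a² for a perfect square:
  13: 13 − 1² = 12, 13 − 2² = 9 = 3² ⇒ 13 = 2² + 3².
  89: 89 − 1² = 88, 89 − 2² = 85, 89 − 3² = 80, 89 − 4² = 73, 89 − 5² = 64 = 8² ⇒ 89 = 5² + 8².
  Combine using the Brahmagupta–Fibonacci identity (a² + b²)(c² + d²) = (ac − bd)² + (ad + bc)² = (ac + bd)² + (ad − bc)²:
  13 · 89 = 1157: from (2² + 3²)(5² + 8²), take (2·5 − 3·8, 2·8 + 3·5) = (10 − 24, 16 + 15) = (-14, 31); dropping signs (only squares matter) gives (14, 31); check 14² + 31² = 196 + 961 = 1157 ✓.
  Scale by k = 2: (2·14, 2·31) = (28, 62).
Step 4: Order so x ≤ y and verify: 28² + 62² = 784 + 3844 = 4628 = n. ✓

n = 4628 = 28² + 62² (one valid representation with x ≤ y).


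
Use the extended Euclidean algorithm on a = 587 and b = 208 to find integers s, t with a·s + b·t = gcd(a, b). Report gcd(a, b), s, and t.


Euclidean algorithm on (587, 208) — divide until remainder is 0:
  587 = 2 · 208 + 171
  208 = 1 · 171 + 37
  171 = 4 · 37 + 23
  37 = 1 · 23 + 14
  23 = 1 · 14 + 9
  14 = 1 · 9 + 5
  9 = 1 · 5 + 4
  5 = 1 · 4 + 1
  4 = 4 · 1 + 0
gcd(587, 208) = 1.
Track Bezout coefficients alongside the remainders: start with r₀ = 587 = a·1 + b·0 (s = 1, t = 0) and r₁ = 208 = a·0 + b·1 (s = 0, t = 1); each new remainder r_{k+1} = r_{k-1} − q_k·r_k inherits s_{k+1} = s_{k-1} − q_k·s_k, t_{k+1} = t_{k-1} − q_k·t_k, so r_k = a·s_k + b·t_k at every step:
  q = 2: r = 171, s = 1 − 2·0 = 1, t = 0 − 2·1 = -2  (check: 587·1 + 208·(-2) = 171)
  q = 1: r = 37, s = 0 − 1·1 = -1, t = 1 − 1·(-2) = 3  (check: 587·(-1) + 208·3 = 37)
  q = 4: r = 23, s = 1 − 4·(-1) = 5, t = -2 − 4·3 = -14  (check: 587·5 + 208·(-14) = 23)
  q = 1: r = 14, s = -1 − 1·5 = -6, t = 3 − 1·(-14) = 17  (check: 587·(-6) + 208·17 = 14)
  q = 1: r = 9, s = 5 − 1·(-6) = 11, t = -14 − 1·17 = -31  (check: 587·11 + 208·(-31) = 9)
  q = 1: r = 5, s = -6 − 1·11 = -17, t = 17 − 1·(-31) = 48  (check: 587·(-17) + 208·48 = 5)
  q = 1: r = 4, s = 11 − 1·(-17) = 28, t = -31 − 1·48 = -79  (check: 587·28 + 208·(-79) = 4)
  q = 1: r = 1, s = -17 − 1·28 = -45, t = 48 − 1·(-79) = 127  (check: 587·(-45) + 208·127 = 1)
The row with r = 1 (the gcd) gives the Bezout coefficients s = -45, t = 127.
Result: 587 · (-45) + 208 · (127) = 1.

gcd(587, 208) = 1; s = -45, t = 127 (check: 587·(-45) + 208·127 = 1).


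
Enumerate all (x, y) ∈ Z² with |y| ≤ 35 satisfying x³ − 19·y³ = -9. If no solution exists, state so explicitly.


The equation is x³ - 19y³ = -9. For fixed y, x³ = 19·y³ − 9, so a solution requires the RHS to be a perfect cube.
Strategy: iterate y from -35 to 35, compute RHS = 19·y³ − 9, and check whether it is a (positive or negative) perfect cube.
Check small values of y:
  y = 0: RHS = -9 is not a perfect cube.
  y = 1: RHS = 10 is not a perfect cube.
  y = -1: RHS = -28 is not a perfect cube.
  y = 2: RHS = 143 is not a perfect cube.
  y = -2: RHS = -161 is not a perfect cube.
  y = 3: RHS = 504 is not a perfect cube.
  y = -3: RHS = -522 is not a perfect cube.
Continuing the search up to |y| = 35 finds no solutions either.
No (x, y) in the scanned range satisfies the equation.

No integer solutions with |y| ≤ 35.


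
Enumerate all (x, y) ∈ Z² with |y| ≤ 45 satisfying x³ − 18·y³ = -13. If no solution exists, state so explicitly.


The equation is x³ - 18y³ = -13. For fixed y, x³ = 18·y³ − 13, so a solution requires the RHS to be a perfect cube.
Strategy: iterate y from -45 to 45, compute RHS = 18·y³ − 13, and check whether it is a (positive or negative) perfect cube.
Check small values of y:
  y = 0: RHS = -13 is not a perfect cube.
  y = 1: RHS = 5 is not a perfect cube.
  y = -1: RHS = -31 is not a perfect cube.
  y = 2: RHS = 131 is not a perfect cube.
  y = -2: RHS = -157 is not a perfect cube.
  y = 3: RHS = 473 is not a perfect cube.
  y = -3: RHS = -499 is not a perfect cube.
Continuing the search up to |y| = 45 finds no solutions either.
No (x, y) in the scanned range satisfies the equation.

No integer solutions with |y| ≤ 45.


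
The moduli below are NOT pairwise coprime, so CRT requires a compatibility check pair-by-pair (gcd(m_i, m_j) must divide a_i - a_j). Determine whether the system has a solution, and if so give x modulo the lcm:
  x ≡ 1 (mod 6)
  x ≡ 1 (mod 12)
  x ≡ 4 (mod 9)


Moduli 6, 12, 9 are not pairwise coprime, so CRT works modulo lcm(m_i) when all pairwise compatibility conditions hold.
Pairwise compatibility: gcd(m_i, m_j) must divide a_i - a_j for every pair.
Merge one congruence at a time:
  Start: x ≡ 1 (mod 6).
  Combine with x ≡ 1 (mod 12): gcd(6, 12) = 6; 1 - 1 = 0, which IS divisible by 6, so compatible.
    Write x = 1 + 6·t and substitute into x ≡ 1 (mod 12): 6·t ≡ 1 − 1 = 0 (mod 12).
    Divide the congruence (and modulus) by g = 6: 1·t ≡ 0 (mod 2).
    So t ≡ 0 (mod 2).
    Then x = 1 + 6·0 = 1, valid modulo lcm(6, 12) = 12: x ≡ 1 (mod 12).
  Combine with x ≡ 4 (mod 9): gcd(12, 9) = 3; 4 - 1 = 3, which IS divisible by 3, so compatible.
    Write x = 1 + 12·t and substitute into x ≡ 4 (mod 9): 12·t ≡ 4 − 1 = 3 (mod 9).
    Divide the congruence (and modulus) by g = 3: 4·t ≡ 1 (mod 3).
    Reduce coefficients mod 3: 1·t ≡ 1 (mod 3).
    So t ≡ 1 (mod 3).
    Then x = 1 + 12·1 = 13, valid modulo lcm(12, 9) = 36: x ≡ 13 (mod 36).
Verify: 13 mod 6 = 1, 13 mod 12 = 1, 13 mod 9 = 4.

x ≡ 13 (mod 36).


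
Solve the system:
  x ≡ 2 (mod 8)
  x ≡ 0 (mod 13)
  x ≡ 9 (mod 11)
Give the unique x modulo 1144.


Moduli 8, 13, 11 are pairwise coprime; by CRT there is a unique solution modulo M = 8 · 13 · 11 = 1144.
Solve pairwise, accumulating the modulus:
  Start with x ≡ 2 (mod 8).
  Combine with x ≡ 0 (mod 13): since gcd(8, 13) = 1, we get a unique residue mod 104.
    Write x = 2 + 8·t and substitute into x ≡ 0 (mod 13): 8·t ≡ 0 − 2 = -2 (mod 13).
    Reduce coefficients mod 13: 8·t ≡ 11 (mod 13).
    The inverse of 8 mod 13 is 5 (since 8·5 = 40 = 3·13 + 1), so t ≡ 5·11 = 55 ≡ 3 (mod 13).
    Then x = 2 + 8·3 = 26, valid modulo lcm(8, 13) = 104: x ≡ 26 (mod 104).
  Combine with x ≡ 9 (mod 11): since gcd(104, 11) = 1, we get a unique residue mod 1144.
    Write x = 26 + 104·t and substitute into x ≡ 9 (mod 11): 104·t ≡ 9 − 26 = -17 (mod 11).
    Reduce coefficients mod 11: 5·t ≡ 5 (mod 11).
    The inverse of 5 mod 11 is 9 (since 5·9 = 45 = 4·11 + 1), so t ≡ 9·5 = 45 ≡ 1 (mod 11).
    Then x = 26 + 104·1 = 130, valid modulo lcm(104, 11) = 1144: x ≡ 130 (mod 1144).
Verify: 130 mod 8 = 2 ✓, 130 mod 13 = 0 ✓, 130 mod 11 = 9 ✓.

x ≡ 130 (mod 1144).


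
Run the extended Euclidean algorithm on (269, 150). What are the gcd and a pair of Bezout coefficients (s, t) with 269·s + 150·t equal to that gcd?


Euclidean algorithm on (269, 150) — divide until remainder is 0:
  269 = 1 · 150 + 119
  150 = 1 · 119 + 31
  119 = 3 · 31 + 26
  31 = 1 · 26 + 5
  26 = 5 · 5 + 1
  5 = 5 · 1 + 0
gcd(269, 150) = 1.
Track Bezout coefficients alongside the remainders: start with r₀ = 269 = a·1 + b·0 (s = 1, t = 0) and r₁ = 150 = a·0 + b·1 (s = 0, t = 1); each new remainder r_{k+1} = r_{k-1} − q_k·r_k inherits s_{k+1} = s_{k-1} − q_k·s_k, t_{k+1} = t_{k-1} − q_k·t_k, so r_k = a·s_k + b·t_k at every step:
  q = 1: r = 119, s = 1 − 1·0 = 1, t = 0 − 1·1 = -1  (check: 269·1 + 150·(-1) = 119)
  q = 1: r = 31, s = 0 − 1·1 = -1, t = 1 − 1·(-1) = 2  (check: 269·(-1) + 150·2 = 31)
  q = 3: r = 26, s = 1 − 3·(-1) = 4, t = -1 − 3·2 = -7  (check: 269·4 + 150·(-7) = 26)
  q = 1: r = 5, s = -1 − 1·4 = -5, t = 2 − 1·(-7) = 9  (check: 269·(-5) + 150·9 = 5)
  q = 5: r = 1, s = 4 − 5·(-5) = 29, t = -7 − 5·9 = -52  (check: 269·29 + 150·(-52) = 1)
The row with r = 1 (the gcd) gives the Bezout coefficients s = 29, t = -52.
Result: 269 · (29) + 150 · (-52) = 1.

gcd(269, 150) = 1; s = 29, t = -52 (check: 269·29 + 150·(-52) = 1).


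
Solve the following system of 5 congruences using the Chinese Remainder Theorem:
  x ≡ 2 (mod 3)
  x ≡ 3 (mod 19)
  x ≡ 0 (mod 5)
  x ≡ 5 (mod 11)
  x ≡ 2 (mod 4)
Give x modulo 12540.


Product of moduli M = 3 · 19 · 5 · 11 · 4 = 12540.
Merge one congruence at a time:
  Start: x ≡ 2 (mod 3).
  Combine with x ≡ 3 (mod 19); new modulus lcm = 57.
    Write x = 2 + 3·t and substitute into x ≡ 3 (mod 19): 3·t ≡ 3 − 2 = 1 (mod 19).
    The inverse of 3 mod 19 is 13 (since 3·13 = 39 = 2·19 + 1), so t ≡ 13·1 = 13 ≡ 13 (mod 19).
    Then x = 2 + 3·13 = 41, valid modulo lcm(3, 19) = 57: x ≡ 41 (mod 57).
  Combine with x ≡ 0 (mod 5); new modulus lcm = 285.
    Write x = 41 + 57·t and substitute into x ≡ 0 (mod 5): 57·t ≡ 0 − 41 = -41 (mod 5).
    Reduce coefficients mod 5: 2·t ≡ 4 (mod 5).
    The inverse of 2 mod 5 is 3 (since 2·3 = 6 = 1·5 + 1), so t ≡ 3·4 = 12 ≡ 2 (mod 5).
    Then x = 41 + 57·2 = 155, valid modulo lcm(57, 5) = 285: x ≡ 155 (mod 285).
  Combine with x ≡ 5 (mod 11); new modulus lcm = 3135.
    Write x = 155 + 285·t and substitute into x ≡ 5 (mod 11): 285·t ≡ 5 − 155 = -150 (mod 11).
    Reduce coefficients mod 11: 10·t ≡ 4 (mod 11).
    The inverse of 10 mod 11 is 10 (since 10·10 = 100 = 9·11 + 1), so t ≡ 10·4 = 40 ≡ 7 (mod 11).
    Then x = 155 + 285·7 = 2150, valid modulo lcm(285, 11) = 3135: x ≡ 2150 (mod 3135).
  Combine with x ≡ 2 (mod 4); new modulus lcm = 12540.
    Write x = 2150 + 3135·t and substitute into x ≡ 2 (mod 4): 3135·t ≡ 2 − 2150 = -2148 (mod 4).
    Reduce coefficients mod 4: 3·t ≡ 0 (mod 4).
    The inverse of 3 mod 4 is 3 (since 3·3 = 9 = 2·4 + 1), so t ≡ 3·0 = 0 ≡ 0 (mod 4).
    Then x = 2150 + 3135·0 = 2150, valid modulo lcm(3135, 4) = 12540: x ≡ 2150 (mod 12540).
Verify against each original: 2150 mod 3 = 2, 2150 mod 19 = 3, 2150 mod 5 = 0, 2150 mod 11 = 5, 2150 mod 4 = 2.

x ≡ 2150 (mod 12540).


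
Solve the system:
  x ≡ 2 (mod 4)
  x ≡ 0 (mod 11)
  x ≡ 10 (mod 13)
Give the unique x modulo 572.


Moduli 4, 11, 13 are pairwise coprime; by CRT there is a unique solution modulo M = 4 · 11 · 13 = 572.
Solve pairwise, accumulating the modulus:
  Start with x ≡ 2 (mod 4).
  Combine with x ≡ 0 (mod 11): since gcd(4, 11) = 1, we get a unique residue mod 44.
    Write x = 2 + 4·t and substitute into x ≡ 0 (mod 11): 4·t ≡ 0 − 2 = -2 (mod 11).
    Reduce coefficients mod 11: 4·t ≡ 9 (mod 11).
    The inverse of 4 mod 11 is 3 (since 4·3 = 12 = 1·11 + 1), so t ≡ 3·9 = 27 ≡ 5 (mod 11).
    Then x = 2 + 4·5 = 22, valid modulo lcm(4, 11) = 44: x ≡ 22 (mod 44).
  Combine with x ≡ 10 (mod 13): since gcd(44, 13) = 1, we get a unique residue mod 572.
    Write x = 22 + 44·t and substitute into x ≡ 10 (mod 13): 44·t ≡ 10 − 22 = -12 (mod 13).
    Reduce coefficients mod 13: 5·t ≡ 1 (mod 13).
    The inverse of 5 mod 13 is 8 (since 5·8 = 40 = 3·13 + 1), so t ≡ 8·1 = 8 ≡ 8 (mod 13).
    Then x = 22 + 44·8 = 374, valid modulo lcm(44, 13) = 572: x ≡ 374 (mod 572).
Verify: 374 mod 4 = 2 ✓, 374 mod 11 = 0 ✓, 374 mod 13 = 10 ✓.

x ≡ 374 (mod 572).


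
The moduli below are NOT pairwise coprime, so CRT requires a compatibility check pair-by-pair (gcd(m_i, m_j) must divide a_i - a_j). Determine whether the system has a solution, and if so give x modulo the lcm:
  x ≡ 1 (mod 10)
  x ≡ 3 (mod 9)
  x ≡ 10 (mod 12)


Moduli 10, 9, 12 are not pairwise coprime, so CRT works modulo lcm(m_i) when all pairwise compatibility conditions hold.
Pairwise compatibility: gcd(m_i, m_j) must divide a_i - a_j for every pair.
Merge one congruence at a time:
  Start: x ≡ 1 (mod 10).
  Combine with x ≡ 3 (mod 9): gcd(10, 9) = 1; 3 - 1 = 2, which IS divisible by 1, so compatible.
    Write x = 1 + 10·t and substitute into x ≡ 3 (mod 9): 10·t ≡ 3 − 1 = 2 (mod 9).
    Reduce coefficients mod 9: 1·t ≡ 2 (mod 9).
    So t ≡ 2 (mod 9).
    Then x = 1 + 10·2 = 21, valid modulo lcm(10, 9) = 90: x ≡ 21 (mod 90).
  Combine with x ≡ 10 (mod 12): gcd(90, 12) = 6, and 10 - 21 = -11 is NOT divisible by 6.
    ⇒ system is inconsistent (no integer solution).

No solution (the system is inconsistent).


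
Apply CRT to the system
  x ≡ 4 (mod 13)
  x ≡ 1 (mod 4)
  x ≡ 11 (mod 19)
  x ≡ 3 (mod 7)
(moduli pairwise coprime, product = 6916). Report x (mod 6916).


Product of moduli M = 13 · 4 · 19 · 7 = 6916.
Merge one congruence at a time:
  Start: x ≡ 4 (mod 13).
  Combine with x ≡ 1 (mod 4); new modulus lcm = 52.
    Write x = 4 + 13·t and substitute into x ≡ 1 (mod 4): 13·t ≡ 1 − 4 = -3 (mod 4).
    Reduce coefficients mod 4: 1·t ≡ 1 (mod 4).
    So t ≡ 1 (mod 4).
    Then x = 4 + 13·1 = 17, valid modulo lcm(13, 4) = 52: x ≡ 17 (mod 52).
  Combine with x ≡ 11 (mod 19); new modulus lcm = 988.
    Write x = 17 + 52·t and substitute into x ≡ 11 (mod 19): 52·t ≡ 11 − 17 = -6 (mod 19).
    Reduce coefficients mod 19: 14·t ≡ 13 (mod 19).
    The inverse of 14 mod 19 is 15 (since 14·15 = 210 = 11·19 + 1), so t ≡ 15·13 = 195 ≡ 5 (mod 19).
    Then x = 17 + 52·5 = 277, valid modulo lcm(52, 19) = 988: x ≡ 277 (mod 988).
  Combine with x ≡ 3 (mod 7); new modulus lcm = 6916.
    Write x = 277 + 988·t and substitute into x ≡ 3 (mod 7): 988·t ≡ 3 − 277 = -274 (mod 7).
    Reduce coefficients mod 7: 1·t ≡ 6 (mod 7).
    So t ≡ 6 (mod 7).
    Then x = 277 + 988·6 = 6205, valid modulo lcm(988, 7) = 6916: x ≡ 6205 (mod 6916).
Verify against each original: 6205 mod 13 = 4, 6205 mod 4 = 1, 6205 mod 19 = 11, 6205 mod 7 = 3.

x ≡ 6205 (mod 6916).


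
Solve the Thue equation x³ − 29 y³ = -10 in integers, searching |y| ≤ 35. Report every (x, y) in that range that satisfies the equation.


The equation is x³ - 29y³ = -10. For fixed y, x³ = 29·y³ − 10, so a solution requires the RHS to be a perfect cube.
Strategy: iterate y from -35 to 35, compute RHS = 29·y³ − 10, and check whether it is a (positive or negative) perfect cube.
Check small values of y:
  y = 0: RHS = -10 is not a perfect cube.
  y = 1: RHS = 19 is not a perfect cube.
  y = -1: RHS = -39 is not a perfect cube.
  y = 2: RHS = 222 is not a perfect cube.
  y = -2: RHS = -242 is not a perfect cube.
  y = 3: RHS = 773 is not a perfect cube.
  y = -3: RHS = -793 is not a perfect cube.
Continuing the search up to |y| = 35 finds no solutions either.
No (x, y) in the scanned range satisfies the equation.

No integer solutions with |y| ≤ 35.


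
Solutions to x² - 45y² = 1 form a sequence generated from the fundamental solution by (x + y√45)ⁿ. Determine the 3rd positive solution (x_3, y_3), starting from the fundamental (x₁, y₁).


Step 1: Find the fundamental solution (x₁, y₁) of x² - 45y² = 1.
  Expand √45 as a continued fraction. a₀ = ⌊√45⌋ = 6; iterate m_{k+1} = d_k·a_k − m_k, d_{k+1} = (45 − m_{k+1}²)/d_k, a_{k+1} = ⌊(a₀ + m_{k+1})/d_{k+1}⌋ (starting m₀ = 0, d₀ = 1), with convergents p_k = a_k·p_{k-1} + p_{k-2}, q_k = a_k·q_{k-1} + q_{k-2} (p₋₁ = 1, q₋₁ = 0):
  k = 0: a₀ = 6; p₀/q₀ = 6/1; p₀² − 45·q₀² = 36 − 45 = -9.
  k = 1: m = 6, d = 9, a = ⌊(6 + 6)/9⌋ = 1; p/q = (1·6 + 1)/(1·1 + 0) = 7/1; p² − 45·q² = 49 − 45 = 4.
  k = 2: m = 3, d = 4, a = ⌊(6 + 3)/4⌋ = 2; p/q = (2·7 + 6)/(2·1 + 1) = 20/3; p² − 45·q² = 400 − 405 = -5.
  k = 3: m = 5, d = 5, a = ⌊(6 + 5)/5⌋ = 2; p/q = (2·20 + 7)/(2·3 + 1) = 47/7; p² − 45·q² = 2209 − 2205 = 4.
  k = 4: m = 5, d = 4, a = ⌊(6 + 5)/4⌋ = 2; p/q = (2·47 + 20)/(2·7 + 3) = 114/17; p² − 45·q² = 12996 − 13005 = -9.
  k = 5: m = 3, d = 9, a = ⌊(6 + 3)/9⌋ = 1; p/q = (1·114 + 47)/(1·17 + 7) = 161/24; p² − 45·q² = 25921 − 25920 = 1.
  The first convergent with p² − 45·q² = 1 gives the fundamental solution (x₁, y₁) = (161, 24).
Step 2: Apply the recurrence (x_{n+1}, y_{n+1}) = (x₁x_n + 45y₁y_n, x₁y_n + y₁x_n) repeatedly.
  From (x_1, y_1) = (161, 24): x_2 = 161·161 + 45·24·24 = 51841; y_2 = 161·24 + 24·161 = 7728.
  From (x_2, y_2) = (51841, 7728): x_3 = 161·51841 + 45·24·7728 = 16692641; y_3 = 161·7728 + 24·51841 = 2488392.
Step 3: Verify x_3² - 45·y_3² = 278644263554881 - 278644263554880 = 1 (should be 1). ✓

(x_1, y_1) = (161, 24); (x_3, y_3) = (16692641, 2488392).


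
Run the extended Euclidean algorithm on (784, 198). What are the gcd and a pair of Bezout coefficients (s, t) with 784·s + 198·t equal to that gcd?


Euclidean algorithm on (784, 198) — divide until remainder is 0:
  784 = 3 · 198 + 190
  198 = 1 · 190 + 8
  190 = 23 · 8 + 6
  8 = 1 · 6 + 2
  6 = 3 · 2 + 0
gcd(784, 198) = 2.
Track Bezout coefficients alongside the remainders: start with r₀ = 784 = a·1 + b·0 (s = 1, t = 0) and r₁ = 198 = a·0 + b·1 (s = 0, t = 1); each new remainder r_{k+1} = r_{k-1} − q_k·r_k inherits s_{k+1} = s_{k-1} − q_k·s_k, t_{k+1} = t_{k-1} − q_k·t_k, so r_k = a·s_k + b·t_k at every step:
  q = 3: r = 190, s = 1 − 3·0 = 1, t = 0 − 3·1 = -3  (check: 784·1 + 198·(-3) = 190)
  q = 1: r = 8, s = 0 − 1·1 = -1, t = 1 − 1·(-3) = 4  (check: 784·(-1) + 198·4 = 8)
  q = 23: r = 6, s = 1 − 23·(-1) = 24, t = -3 − 23·4 = -95  (check: 784·24 + 198·(-95) = 6)
  q = 1: r = 2, s = -1 − 1·24 = -25, t = 4 − 1·(-95) = 99  (check: 784·(-25) + 198·99 = 2)
The row with r = 2 (the gcd) gives the Bezout coefficients s = -25, t = 99.
Result: 784 · (-25) + 198 · (99) = 2.

gcd(784, 198) = 2; s = -25, t = 99 (check: 784·(-25) + 198·99 = 2).


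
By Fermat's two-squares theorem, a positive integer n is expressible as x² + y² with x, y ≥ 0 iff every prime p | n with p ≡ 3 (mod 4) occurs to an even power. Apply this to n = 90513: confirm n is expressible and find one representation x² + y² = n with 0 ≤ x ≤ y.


Step 1: Factor n = 90513 = 3^2 · 89 · 113.
Step 2: Check the mod-4 condition on each prime factor: 3 ≡ 3 (mod 4), exponent 2 (must be even); 89 ≡ 1 (mod 4), exponent 1; 113 ≡ 1 (mod 4), exponent 1.
All primes ≡ 3 (mod 4) appear to even exponent (or don't appear), so by the two-squares theorem n IS expressible as a sum of two squares.
Step 3: Build a representation. Group n = k² · m with k = 3 and m = 89 · 113 = 10057 (a product of primes ≡ 1 (mod 4)); a representation of m scales to one of n via (k·x)² + (k·y)² = k²(x² + y²). Each prime p ≡ 1 (mod 4) is itself a sum of two squares; find a² by testing p − a² for a perfect square:
  89: 89 − 1² = 88, 89 − 2² = 85, 89 − 3² = 80, 89 − 4² = 73, 89 − 5² = 64 = 8² ⇒ 89 = 5² + 8².
  113: 113 − 1² = 112, 113 − 2² = 109, 113 − 3² = 104, 113 − 4² = 97, 113 − 5² = 88, 113 − 6² = 77, 113 − 7² = 64 = 8² ⇒ 113 = 7² + 8².
  Combine using the Brahmagupta–Fibonacci identity (a² + b²)(c² + d²) = (ac − bd)² + (ad + bc)² = (ac + bd)² + (ad − bc)²:
  89 · 113 = 10057: from (5² + 8²)(7² + 8²), take (5·7 − 8·8, 5·8 + 8·7) = (35 − 64, 40 + 56) = (-29, 96); dropping signs (only squares matter) gives (29, 96); check 29² + 96² = 841 + 9216 = 10057 ✓.
  Scale by k = 3: (3·29, 3·96) = (87, 288).
Step 4: Order so x ≤ y and verify: 87² + 288² = 7569 + 82944 = 90513 = n. ✓

n = 90513 = 87² + 288² (one valid representation with x ≤ y).


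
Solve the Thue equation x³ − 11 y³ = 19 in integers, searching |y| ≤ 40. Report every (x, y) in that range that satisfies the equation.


The equation is x³ - 11y³ = 19. For fixed y, x³ = 11·y³ + 19, so a solution requires the RHS to be a perfect cube.
Strategy: iterate y from -40 to 40, compute RHS = 11·y³ + 19, and check whether it is a (positive or negative) perfect cube.
Check small values of y:
  y = 0: RHS = 19 is not a perfect cube.
  y = 1: RHS = 30 is not a perfect cube.
  y = -1: RHS = 8 = (2)³ ⇒ x = 2 works.
  y = 2: RHS = 107 is not a perfect cube.
  y = -2: RHS = -69 is not a perfect cube.
  y = 3: RHS = 316 is not a perfect cube.
  y = -3: RHS = -278 is not a perfect cube.
Continuing, at y = -9: RHS = -8000 = (-20)³ ⇒ x = -20 works.
Searching the remaining y in |y| ≤ 40 finds no further solutions.
Collected solutions: (2, -1), (-20, -9).

Solutions (with |y| ≤ 40): (2, -1), (-20, -9).


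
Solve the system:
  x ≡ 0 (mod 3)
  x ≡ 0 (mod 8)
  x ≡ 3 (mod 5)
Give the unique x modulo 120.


Moduli 3, 8, 5 are pairwise coprime; by CRT there is a unique solution modulo M = 3 · 8 · 5 = 120.
Solve pairwise, accumulating the modulus:
  Start with x ≡ 0 (mod 3).
  Combine with x ≡ 0 (mod 8): since gcd(3, 8) = 1, we get a unique residue mod 24.
    Write x = 0 + 3·t and substitute into x ≡ 0 (mod 8): 3·t ≡ 0 − 0 = 0 (mod 8).
    The inverse of 3 mod 8 is 3 (since 3·3 = 9 = 1·8 + 1), so t ≡ 3·0 = 0 ≡ 0 (mod 8).
    Then x = 0 + 3·0 = 0, valid modulo lcm(3, 8) = 24: x ≡ 0 (mod 24).
  Combine with x ≡ 3 (mod 5): since gcd(24, 5) = 1, we get a unique residue mod 120.
    Write x = 0 + 24·t and substitute into x ≡ 3 (mod 5): 24·t ≡ 3 − 0 = 3 (mod 5).
    Reduce coefficients mod 5: 4·t ≡ 3 (mod 5).
    The inverse of 4 mod 5 is 4 (since 4·4 = 16 = 3·5 + 1), so t ≡ 4·3 = 12 ≡ 2 (mod 5).
    Then x = 0 + 24·2 = 48, valid modulo lcm(24, 5) = 120: x ≡ 48 (mod 120).
Verify: 48 mod 3 = 0 ✓, 48 mod 8 = 0 ✓, 48 mod 5 = 3 ✓.

x ≡ 48 (mod 120).


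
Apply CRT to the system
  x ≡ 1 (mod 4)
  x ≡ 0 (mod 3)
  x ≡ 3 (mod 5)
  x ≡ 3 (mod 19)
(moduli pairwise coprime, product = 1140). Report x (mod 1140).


Product of moduli M = 4 · 3 · 5 · 19 = 1140.
Merge one congruence at a time:
  Start: x ≡ 1 (mod 4).
  Combine with x ≡ 0 (mod 3); new modulus lcm = 12.
    Write x = 1 + 4·t and substitute into x ≡ 0 (mod 3): 4·t ≡ 0 − 1 = -1 (mod 3).
    Reduce coefficients mod 3: 1·t ≡ 2 (mod 3).
    So t ≡ 2 (mod 3).
    Then x = 1 + 4·2 = 9, valid modulo lcm(4, 3) = 12: x ≡ 9 (mod 12).
  Combine with x ≡ 3 (mod 5); new modulus lcm = 60.
    Write x = 9 + 12·t and substitute into x ≡ 3 (mod 5): 12·t ≡ 3 − 9 = -6 (mod 5).
    Reduce coefficients mod 5: 2·t ≡ 4 (mod 5).
    The inverse of 2 mod 5 is 3 (since 2·3 = 6 = 1·5 + 1), so t ≡ 3·4 = 12 ≡ 2 (mod 5).
    Then x = 9 + 12·2 = 33, valid modulo lcm(12, 5) = 60: x ≡ 33 (mod 60).
  Combine with x ≡ 3 (mod 19); new modulus lcm = 1140.
    Write x = 33 + 60·t and substitute into x ≡ 3 (mod 19): 60·t ≡ 3 − 33 = -30 (mod 19).
    Reduce coefficients mod 19: 3·t ≡ 8 (mod 19).
    The inverse of 3 mod 19 is 13 (since 3·13 = 39 = 2·19 + 1), so t ≡ 13·8 = 104 ≡ 9 (mod 19).
    Then x = 33 + 60·9 = 573, valid modulo lcm(60, 19) = 1140: x ≡ 573 (mod 1140).
Verify against each original: 573 mod 4 = 1, 573 mod 3 = 0, 573 mod 5 = 3, 573 mod 19 = 3.

x ≡ 573 (mod 1140).


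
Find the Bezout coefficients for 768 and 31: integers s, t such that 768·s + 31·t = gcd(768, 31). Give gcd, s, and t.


Euclidean algorithm on (768, 31) — divide until remainder is 0:
  768 = 24 · 31 + 24
  31 = 1 · 24 + 7
  24 = 3 · 7 + 3
  7 = 2 · 3 + 1
  3 = 3 · 1 + 0
gcd(768, 31) = 1.
Track Bezout coefficients alongside the remainders: start with r₀ = 768 = a·1 + b·0 (s = 1, t = 0) and r₁ = 31 = a·0 + b·1 (s = 0, t = 1); each new remainder r_{k+1} = r_{k-1} − q_k·r_k inherits s_{k+1} = s_{k-1} − q_k·s_k, t_{k+1} = t_{k-1} − q_k·t_k, so r_k = a·s_k + b·t_k at every step:
  q = 24: r = 24, s = 1 − 24·0 = 1, t = 0 − 24·1 = -24  (check: 768·1 + 31·(-24) = 24)
  q = 1: r = 7, s = 0 − 1·1 = -1, t = 1 − 1·(-24) = 25  (check: 768·(-1) + 31·25 = 7)
  q = 3: r = 3, s = 1 − 3·(-1) = 4, t = -24 − 3·25 = -99  (check: 768·4 + 31·(-99) = 3)
  q = 2: r = 1, s = -1 − 2·4 = -9, t = 25 − 2·(-99) = 223  (check: 768·(-9) + 31·223 = 1)
The row with r = 1 (the gcd) gives the Bezout coefficients s = -9, t = 223.
Result: 768 · (-9) + 31 · (223) = 1.

gcd(768, 31) = 1; s = -9, t = 223 (check: 768·(-9) + 31·223 = 1).


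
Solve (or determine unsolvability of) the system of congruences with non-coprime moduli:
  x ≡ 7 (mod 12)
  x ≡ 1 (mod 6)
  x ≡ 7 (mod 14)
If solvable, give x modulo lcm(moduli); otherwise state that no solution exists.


Moduli 12, 6, 14 are not pairwise coprime, so CRT works modulo lcm(m_i) when all pairwise compatibility conditions hold.
Pairwise compatibility: gcd(m_i, m_j) must divide a_i - a_j for every pair.
Merge one congruence at a time:
  Start: x ≡ 7 (mod 12).
  Combine with x ≡ 1 (mod 6): gcd(12, 6) = 6; 1 - 7 = -6, which IS divisible by 6, so compatible.
    Write x = 7 + 12·t and substitute into x ≡ 1 (mod 6): 12·t ≡ 1 − 7 = -6 (mod 6).
    Divide the congruence (and modulus) by g = 6: 2·t ≡ -1 (mod 1).
    Modulo 1 every t works; take t = 0.
    Then x = 7 + 12·0 = 7, valid modulo lcm(12, 6) = 12: x ≡ 7 (mod 12).
  Combine with x ≡ 7 (mod 14): gcd(12, 14) = 2; 7 - 7 = 0, which IS divisible by 2, so compatible.
    Write x = 7 + 12·t and substitute into x ≡ 7 (mod 14): 12·t ≡ 7 − 7 = 0 (mod 14).
    Divide the congruence (and modulus) by g = 2: 6·t ≡ 0 (mod 7).
    The inverse of 6 mod 7 is 6 (since 6·6 = 36 = 5·7 + 1), so t ≡ 6·0 = 0 ≡ 0 (mod 7).
    Then x = 7 + 12·0 = 7, valid modulo lcm(12, 14) = 84: x ≡ 7 (mod 84).
Verify: 7 mod 12 = 7, 7 mod 6 = 1, 7 mod 14 = 7.

x ≡ 7 (mod 84).


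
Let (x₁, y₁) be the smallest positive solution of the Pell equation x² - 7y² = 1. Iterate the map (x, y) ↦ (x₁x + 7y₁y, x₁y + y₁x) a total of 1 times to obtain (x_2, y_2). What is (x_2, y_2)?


Step 1: Find the fundamental solution (x₁, y₁) of x² - 7y² = 1.
  Expand √7 as a continued fraction. a₀ = ⌊√7⌋ = 2; iterate m_{k+1} = d_k·a_k − m_k, d_{k+1} = (7 − m_{k+1}²)/d_k, a_{k+1} = ⌊(a₀ + m_{k+1})/d_{k+1}⌋ (starting m₀ = 0, d₀ = 1), with convergents p_k = a_k·p_{k-1} + p_{k-2}, q_k = a_k·q_{k-1} + q_{k-2} (p₋₁ = 1, q₋₁ = 0):
  k = 0: a₀ = 2; p₀/q₀ = 2/1; p₀² − 7·q₀² = 4 − 7 = -3.
  k = 1: m = 2, d = 3, a = ⌊(2 + 2)/3⌋ = 1; p/q = (1·2 + 1)/(1·1 + 0) = 3/1; p² − 7·q² = 9 − 7 = 2.
  k = 2: m = 1, d = 2, a = ⌊(2 + 1)/2⌋ = 1; p/q = (1·3 + 2)/(1·1 + 1) = 5/2; p² − 7·q² = 25 − 28 = -3.
  k = 3: m = 1, d = 3, a = ⌊(2 + 1)/3⌋ = 1; p/q = (1·5 + 3)/(1·2 + 1) = 8/3; p² − 7·q² = 64 − 63 = 1.
  The first convergent with p² − 7·q² = 1 gives the fundamental solution (x₁, y₁) = (8, 3).
Step 2: Apply the recurrence (x_{n+1}, y_{n+1}) = (x₁x_n + 7y₁y_n, x₁y_n + y₁x_n) repeatedly.
  From (x_1, y_1) = (8, 3): x_2 = 8·8 + 7·3·3 = 127; y_2 = 8·3 + 3·8 = 48.
Step 3: Verify x_2² - 7·y_2² = 16129 - 16128 = 1 (should be 1). ✓

(x_1, y_1) = (8, 3); (x_2, y_2) = (127, 48).


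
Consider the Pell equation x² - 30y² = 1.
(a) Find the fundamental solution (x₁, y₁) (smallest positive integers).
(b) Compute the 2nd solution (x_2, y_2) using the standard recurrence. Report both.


Step 1: Find the fundamental solution (x₁, y₁) of x² - 30y² = 1.
  Expand √30 as a continued fraction. a₀ = ⌊√30⌋ = 5; iterate m_{k+1} = d_k·a_k − m_k, d_{k+1} = (30 − m_{k+1}²)/d_k, a_{k+1} = ⌊(a₀ + m_{k+1})/d_{k+1}⌋ (starting m₀ = 0, d₀ = 1), with convergents p_k = a_k·p_{k-1} + p_{k-2}, q_k = a_k·q_{k-1} + q_{k-2} (p₋₁ = 1, q₋₁ = 0):
  k = 0: a₀ = 5; p₀/q₀ = 5/1; p₀² − 30·q₀² = 25 − 30 = -5.
  k = 1: m = 5, d = 5, a = ⌊(5 + 5)/5⌋ = 2; p/q = (2·5 + 1)/(2·1 + 0) = 11/2; p² − 30·q² = 121 − 120 = 1.
  The first convergent with p² − 30·q² = 1 gives the fundamental solution (x₁, y₁) = (11, 2).
Step 2: Apply the recurrence (x_{n+1}, y_{n+1}) = (x₁x_n + 30y₁y_n, x₁y_n + y₁x_n) repeatedly.
  From (x_1, y_1) = (11, 2): x_2 = 11·11 + 30·2·2 = 241; y_2 = 11·2 + 2·11 = 44.
Step 3: Verify x_2² - 30·y_2² = 58081 - 58080 = 1 (should be 1). ✓

(x_1, y_1) = (11, 2); (x_2, y_2) = (241, 44).


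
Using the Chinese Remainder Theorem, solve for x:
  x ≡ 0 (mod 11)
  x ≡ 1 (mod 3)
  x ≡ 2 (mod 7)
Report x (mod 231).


Moduli 11, 3, 7 are pairwise coprime; by CRT there is a unique solution modulo M = 11 · 3 · 7 = 231.
Solve pairwise, accumulating the modulus:
  Start with x ≡ 0 (mod 11).
  Combine with x ≡ 1 (mod 3): since gcd(11, 3) = 1, we get a unique residue mod 33.
    Write x = 0 + 11·t and substitute into x ≡ 1 (mod 3): 11·t ≡ 1 − 0 = 1 (mod 3).
    Reduce coefficients mod 3: 2·t ≡ 1 (mod 3).
    The inverse of 2 mod 3 is 2 (since 2·2 = 4 = 1·3 + 1), so t ≡ 2·1 = 2 ≡ 2 (mod 3).
    Then x = 0 + 11·2 = 22, valid modulo lcm(11, 3) = 33: x ≡ 22 (mod 33).
  Combine with x ≡ 2 (mod 7): since gcd(33, 7) = 1, we get a unique residue mod 231.
    Write x = 22 + 33·t and substitute into x ≡ 2 (mod 7): 33·t ≡ 2 − 22 = -20 (mod 7).
    Reduce coefficients mod 7: 5·t ≡ 1 (mod 7).
    The inverse of 5 mod 7 is 3 (since 5·3 = 15 = 2·7 + 1), so t ≡ 3·1 = 3 ≡ 3 (mod 7).
    Then x = 22 + 33·3 = 121, valid modulo lcm(33, 7) = 231: x ≡ 121 (mod 231).
Verify: 121 mod 11 = 0 ✓, 121 mod 3 = 1 ✓, 121 mod 7 = 2 ✓.

x ≡ 121 (mod 231).


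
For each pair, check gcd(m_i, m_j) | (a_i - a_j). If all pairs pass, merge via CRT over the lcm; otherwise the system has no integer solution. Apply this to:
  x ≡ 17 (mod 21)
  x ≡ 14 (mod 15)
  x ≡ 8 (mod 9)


Moduli 21, 15, 9 are not pairwise coprime, so CRT works modulo lcm(m_i) when all pairwise compatibility conditions hold.
Pairwise compatibility: gcd(m_i, m_j) must divide a_i - a_j for every pair.
Merge one congruence at a time:
  Start: x ≡ 17 (mod 21).
  Combine with x ≡ 14 (mod 15): gcd(21, 15) = 3; 14 - 17 = -3, which IS divisible by 3, so compatible.
    Write x = 17 + 21·t and substitute into x ≡ 14 (mod 15): 21·t ≡ 14 − 17 = -3 (mod 15).
    Divide the congruence (and modulus) by g = 3: 7·t ≡ -1 (mod 5).
    Reduce coefficients mod 5: 2·t ≡ 4 (mod 5).
    The inverse of 2 mod 5 is 3 (since 2·3 = 6 = 1·5 + 1), so t ≡ 3·4 = 12 ≡ 2 (mod 5).
    Then x = 17 + 21·2 = 59, valid modulo lcm(21, 15) = 105: x ≡ 59 (mod 105).
  Combine with x ≡ 8 (mod 9): gcd(105, 9) = 3; 8 - 59 = -51, which IS divisible by 3, so compatible.
    Write x = 59 + 105·t and substitute into x ≡ 8 (mod 9): 105·t ≡ 8 − 59 = -51 (mod 9).
    Divide the congruence (and modulus) by g = 3: 35·t ≡ -17 (mod 3).
    Reduce coefficients mod 3: 2·t ≡ 1 (mod 3).
    The inverse of 2 mod 3 is 2 (since 2·2 = 4 = 1·3 + 1), so t ≡ 2·1 = 2 ≡ 2 (mod 3).
    Then x = 59 + 105·2 = 269, valid modulo lcm(105, 9) = 315: x ≡ 269 (mod 315).
Verify: 269 mod 21 = 17, 269 mod 15 = 14, 269 mod 9 = 8.

x ≡ 269 (mod 315).


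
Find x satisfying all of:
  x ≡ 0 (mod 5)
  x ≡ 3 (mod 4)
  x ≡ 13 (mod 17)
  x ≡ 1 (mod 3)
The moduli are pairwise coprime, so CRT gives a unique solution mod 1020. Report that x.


Product of moduli M = 5 · 4 · 17 · 3 = 1020.
Merge one congruence at a time:
  Start: x ≡ 0 (mod 5).
  Combine with x ≡ 3 (mod 4); new modulus lcm = 20.
    Write x = 0 + 5·t and substitute into x ≡ 3 (mod 4): 5·t ≡ 3 − 0 = 3 (mod 4).
    Reduce coefficients mod 4: 1·t ≡ 3 (mod 4).
    So t ≡ 3 (mod 4).
    Then x = 0 + 5·3 = 15, valid modulo lcm(5, 4) = 20: x ≡ 15 (mod 20).
  Combine with x ≡ 13 (mod 17); new modulus lcm = 340.
    Write x = 15 + 20·t and substitute into x ≡ 13 (mod 17): 20·t ≡ 13 − 15 = -2 (mod 17).
    Reduce coefficients mod 17: 3·t ≡ 15 (mod 17).
    The inverse of 3 mod 17 is 6 (since 3·6 = 18 = 1·17 + 1), so t ≡ 6·15 = 90 ≡ 5 (mod 17).
    Then x = 15 + 20·5 = 115, valid modulo lcm(20, 17) = 340: x ≡ 115 (mod 340).
  Combine with x ≡ 1 (mod 3); new modulus lcm = 1020.
    Write x = 115 + 340·t and substitute into x ≡ 1 (mod 3): 340·t ≡ 1 − 115 = -114 (mod 3).
    Reduce coefficients mod 3: 1·t ≡ 0 (mod 3).
    So t ≡ 0 (mod 3).
    Then x = 115 + 340·0 = 115, valid modulo lcm(340, 3) = 1020: x ≡ 115 (mod 1020).
Verify against each original: 115 mod 5 = 0, 115 mod 4 = 3, 115 mod 17 = 13, 115 mod 3 = 1.

x ≡ 115 (mod 1020).


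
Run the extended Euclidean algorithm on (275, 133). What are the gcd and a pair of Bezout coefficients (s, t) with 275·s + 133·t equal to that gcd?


Euclidean algorithm on (275, 133) — divide until remainder is 0:
  275 = 2 · 133 + 9
  133 = 14 · 9 + 7
  9 = 1 · 7 + 2
  7 = 3 · 2 + 1
  2 = 2 · 1 + 0
gcd(275, 133) = 1.
Track Bezout coefficients alongside the remainders: start with r₀ = 275 = a·1 + b·0 (s = 1, t = 0) and r₁ = 133 = a·0 + b·1 (s = 0, t = 1); each new remainder r_{k+1} = r_{k-1} − q_k·r_k inherits s_{k+1} = s_{k-1} − q_k·s_k, t_{k+1} = t_{k-1} − q_k·t_k, so r_k = a·s_k + b·t_k at every step:
  q = 2: r = 9, s = 1 − 2·0 = 1, t = 0 − 2·1 = -2  (check: 275·1 + 133·(-2) = 9)
  q = 14: r = 7, s = 0 − 14·1 = -14, t = 1 − 14·(-2) = 29  (check: 275·(-14) + 133·29 = 7)
  q = 1: r = 2, s = 1 − 1·(-14) = 15, t = -2 − 1·29 = -31  (check: 275·15 + 133·(-31) = 2)
  q = 3: r = 1, s = -14 − 3·15 = -59, t = 29 − 3·(-31) = 122  (check: 275·(-59) + 133·122 = 1)
The row with r = 1 (the gcd) gives the Bezout coefficients s = -59, t = 122.
Result: 275 · (-59) + 133 · (122) = 1.

gcd(275, 133) = 1; s = -59, t = 122 (check: 275·(-59) + 133·122 = 1).
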